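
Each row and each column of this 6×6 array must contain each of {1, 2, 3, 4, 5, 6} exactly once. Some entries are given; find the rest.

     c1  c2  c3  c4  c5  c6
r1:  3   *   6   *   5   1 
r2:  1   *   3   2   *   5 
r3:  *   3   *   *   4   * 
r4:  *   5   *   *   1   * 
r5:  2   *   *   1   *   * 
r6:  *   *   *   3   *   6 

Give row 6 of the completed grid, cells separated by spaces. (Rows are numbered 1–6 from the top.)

Cell (r1,c4): row 1 has {1,3,5,6}; column 4 has {1,2,3} → 4.
Cell (r2,c5): row 2 has {1,2,3,5}; column 5 has {1,4,5} → 6.
Cell (r3,c6): row 3 has {3,4}; column 6 has {1,5,6} → 2.
Cell (r4,c4): row 4 has {1,5}; column 4 has {1,2,3,4} → 6.
Cell (r5,c5): row 5 has {1,2}; column 5 has {1,4,5,6} → 3.
Cell (r5,c6): row 5 has {1,2,3}; column 6 has {1,2,5,6} → 4.
Cell (r6,c5): row 6 has {3,6}; column 5 has {1,3,4,5,6} → 2.
Cell (r1,c2): row 1 has {1,3,4,5,6}; column 2 has {3,5} → 2.
Cell (r2,c2): row 2 has {1,2,3,5,6}; column 2 has {2,3,5} → 4.
Cell (r3,c4): row 3 has {2,3,4}; column 4 has {1,2,3,4,6} → 5.
Cell (r4,c1): row 4 has {1,5,6}; column 1 has {1,2,3} → 4.
Cell (r4,c3): row 4 has {1,4,5,6}; column 3 has {3,6} → 2.
Cell (r4,c6): row 4 has {1,2,4,5,6}; column 6 has {1,2,4,5,6} → 3.
Cell (r5,c2): row 5 has {1,2,3,4}; column 2 has {2,3,4,5} → 6.
Cell (r5,c3): row 5 has {1,2,3,4,6}; column 3 has {2,3,6} → 5.
Cell (r6,c1): row 6 has {2,3,6}; column 1 has {1,2,3,4} → 5.
Cell (r6,c2): row 6 has {2,3,5,6}; column 2 has {2,3,4,5,6} → 1.
Cell (r6,c3): row 6 has {1,2,3,5,6}; column 3 has {2,3,5,6} → 4.

5 1 4 3 2 6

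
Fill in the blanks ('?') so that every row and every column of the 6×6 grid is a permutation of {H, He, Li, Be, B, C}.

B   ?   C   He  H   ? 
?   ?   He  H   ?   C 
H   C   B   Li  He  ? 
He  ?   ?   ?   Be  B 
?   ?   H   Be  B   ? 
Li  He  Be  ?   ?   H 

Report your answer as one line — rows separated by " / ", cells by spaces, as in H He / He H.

B Be C He H Li / Be B He H Li C / H C B Li He Be / He H Li C Be B / C Li H Be B He / Li He Be B C H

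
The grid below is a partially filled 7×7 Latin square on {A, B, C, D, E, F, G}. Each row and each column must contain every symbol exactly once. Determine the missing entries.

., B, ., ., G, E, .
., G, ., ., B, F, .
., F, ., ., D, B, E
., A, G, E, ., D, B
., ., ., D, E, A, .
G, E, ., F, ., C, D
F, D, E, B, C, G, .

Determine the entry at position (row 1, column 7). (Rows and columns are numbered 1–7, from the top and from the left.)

F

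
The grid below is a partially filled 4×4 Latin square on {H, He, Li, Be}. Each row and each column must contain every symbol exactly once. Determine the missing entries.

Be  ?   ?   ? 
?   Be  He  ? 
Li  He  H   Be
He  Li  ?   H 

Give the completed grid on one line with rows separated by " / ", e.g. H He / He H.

Be H Li He / H Be He Li / Li He H Be / He Li Be H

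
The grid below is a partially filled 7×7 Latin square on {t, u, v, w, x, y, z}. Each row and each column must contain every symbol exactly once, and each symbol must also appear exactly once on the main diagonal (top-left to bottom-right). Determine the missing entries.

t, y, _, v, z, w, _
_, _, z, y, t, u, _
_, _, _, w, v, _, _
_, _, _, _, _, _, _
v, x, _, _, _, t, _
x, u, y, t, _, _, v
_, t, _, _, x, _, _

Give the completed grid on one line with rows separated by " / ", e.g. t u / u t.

t y x v z w u / w v z y t u x / y z u w v x t / z w t x u v y / v x w u y t z / x u y t w z v / u t v z x y w

(r2,c1) = w
(r2,c2) = v
(r2,c7) = x
(r3,c2) = z
(r4,c2) = w
(r6,c5) = w
(r6,c6) = z
(r1,c7) = u
(r1,c3) = x
(r3,c3) = u
(r4,c4) = x
(r5,c3) = w
(r5,c5) = y
(r5,c7) = z
(r7,c3) = v
(r7,c6) = y
(r7,c7) = w
(r3,c1) = y
(r3,c6) = x
(r3,c7) = t
(r4,c3) = t
(r4,c5) = u
(r4,c6) = v
(r4,c7) = y
(r5,c4) = u
(r7,c4) = z
(r4,c1) = z
(r7,c1) = u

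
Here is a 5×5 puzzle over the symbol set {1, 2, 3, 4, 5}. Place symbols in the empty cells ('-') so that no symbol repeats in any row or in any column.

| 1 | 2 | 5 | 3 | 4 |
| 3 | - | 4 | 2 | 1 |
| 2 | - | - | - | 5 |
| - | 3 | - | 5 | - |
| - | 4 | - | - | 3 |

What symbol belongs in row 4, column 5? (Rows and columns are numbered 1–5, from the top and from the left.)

2

At row 2, column 2: row 2 has {1,2,3,4}; column 2 has {2,3,4}; that leaves 5.
At row 3, column 2: row 3 has {2,5}; column 2 has {2,3,4,5}; that leaves 1.
At row 3, column 3: row 3 has {1,2,5}; column 3 has {4,5}; that leaves 3.
At row 3, column 4: row 3 has {1,2,3,5}; column 4 has {2,3,5}; that leaves 4.
At row 4, column 1: row 4 has {3,5}; column 1 has {1,2,3}; that leaves 4.
At row 4, column 5: row 4 has {3,4,5}; column 5 has {1,3,4,5}; that leaves 2.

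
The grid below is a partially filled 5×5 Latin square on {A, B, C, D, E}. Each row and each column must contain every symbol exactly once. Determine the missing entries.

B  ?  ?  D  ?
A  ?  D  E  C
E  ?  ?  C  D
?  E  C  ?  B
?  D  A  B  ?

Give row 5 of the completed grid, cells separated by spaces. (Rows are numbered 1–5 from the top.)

Cell (r1,c3): row 1 has {B,D}; column 3 has {A,C,D} → E.
Cell (r1,c5): row 1 has {B,D,E}; column 5 has {B,C,D} → A.
Cell (r2,c2): row 2 has {A,C,D,E}; column 2 has {D,E} → B.
Cell (r3,c2): row 3 has {C,D,E}; column 2 has {B,D,E} → A.
Cell (r3,c3): row 3 has {A,C,D,E}; column 3 has {A,C,D,E} → B.
Cell (r4,c1): row 4 has {B,C,E}; column 1 has {A,B,E} → D.
Cell (r4,c4): row 4 has {B,C,D,E}; column 4 has {B,C,D,E} → A.
Cell (r5,c1): row 5 has {A,B,D}; column 1 has {A,B,D,E} → C.
Cell (r5,c5): row 5 has {A,B,C,D}; column 5 has {A,B,C,D} → E.

C D A B E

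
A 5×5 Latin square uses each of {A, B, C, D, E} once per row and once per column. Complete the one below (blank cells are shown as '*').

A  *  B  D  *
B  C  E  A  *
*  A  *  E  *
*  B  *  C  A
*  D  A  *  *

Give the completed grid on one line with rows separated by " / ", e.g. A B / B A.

A E B D C / B C E A D / D A C E B / E B D C A / C D A B E

(r1,c2): row 1 has {A,B,D}; column 2 has {A,B,C,D}, so it must be E.
(r1,c5): row 1 has {A,B,D,E}; column 5 has {A}, so it must be C.
(r2,c5): row 2 has {A,B,C,E}; column 5 has {A,C}, so it must be D.
(r3,c5): row 3 has {A,E}; column 5 has {A,C,D}, so it must be B.
(r4,c3): row 4 has {A,B,C}; column 3 has {A,B,E}, so it must be D.
(r5,c4): row 5 has {A,D}; column 4 has {A,C,D,E}, so it must be B.
(r5,c5): row 5 has {A,B,D}; column 5 has {A,B,C,D}, so it must be E.
(r3,c3): row 3 has {A,B,E}; column 3 has {A,B,D,E}, so it must be C.
(r4,c1): row 4 has {A,B,C,D}; column 1 has {A,B}, so it must be E.
(r5,c1): row 5 has {A,B,D,E}; column 1 has {A,B,E}, so it must be C.
(r3,c1): row 3 has {A,B,C,E}; column 1 has {A,B,C,E}, so it must be D.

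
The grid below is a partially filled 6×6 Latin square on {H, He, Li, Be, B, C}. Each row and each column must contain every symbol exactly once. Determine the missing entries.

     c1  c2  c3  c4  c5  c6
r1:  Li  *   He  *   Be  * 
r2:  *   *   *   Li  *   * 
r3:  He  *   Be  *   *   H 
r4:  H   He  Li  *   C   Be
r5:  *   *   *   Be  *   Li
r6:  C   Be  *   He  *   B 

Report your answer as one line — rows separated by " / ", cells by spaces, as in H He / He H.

Li B He H Be C / Be C B Li H He / He Li Be C B H / H He Li B C Be / B H C Be He Li / C Be H He Li B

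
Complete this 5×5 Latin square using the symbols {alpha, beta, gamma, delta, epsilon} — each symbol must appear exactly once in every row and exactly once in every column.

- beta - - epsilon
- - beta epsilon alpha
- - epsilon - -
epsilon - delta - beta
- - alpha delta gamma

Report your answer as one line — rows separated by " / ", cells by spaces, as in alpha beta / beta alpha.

delta beta gamma alpha epsilon / gamma delta beta epsilon alpha / alpha gamma epsilon beta delta / epsilon alpha delta gamma beta / beta epsilon alpha delta gamma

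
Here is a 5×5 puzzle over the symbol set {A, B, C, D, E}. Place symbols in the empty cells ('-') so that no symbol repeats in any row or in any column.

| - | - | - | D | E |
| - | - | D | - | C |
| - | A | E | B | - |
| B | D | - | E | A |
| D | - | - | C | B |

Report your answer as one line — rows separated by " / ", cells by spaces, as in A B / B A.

Cell (r2,c4): row 2 has {C,D}; column 4 has {B,C,D,E} → A.
Cell (r3,c1): row 3 has {A,B,E}; column 1 has {B,D} → C.
Cell (r3,c5): row 3 has {A,B,C,E}; column 5 has {A,B,C,E} → D.
Cell (r4,c3): row 4 has {A,B,D,E}; column 3 has {D,E} → C.
Cell (r5,c2): row 5 has {B,C,D}; column 2 has {A,D} → E.
Cell (r5,c3): row 5 has {B,C,D,E}; column 3 has {C,D,E} → A.
Cell (r1,c1): row 1 has {D,E}; column 1 has {B,C,D} → A.
Cell (r1,c3): row 1 has {A,D,E}; column 3 has {A,C,D,E} → B.
Cell (r2,c1): row 2 has {A,C,D}; column 1 has {A,B,C,D} → E.
Cell (r2,c2): row 2 has {A,C,D,E}; column 2 has {A,D,E} → B.
Cell (r1,c2): row 1 has {A,B,D,E}; column 2 has {A,B,D,E} → C.

A C B D E / E B D A C / C A E B D / B D C E A / D E A C B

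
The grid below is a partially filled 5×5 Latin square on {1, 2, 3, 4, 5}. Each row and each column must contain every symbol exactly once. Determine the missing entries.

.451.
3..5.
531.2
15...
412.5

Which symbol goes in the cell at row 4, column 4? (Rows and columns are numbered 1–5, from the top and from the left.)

2

(r1,c1) = 2
(r1,c5) = 3
(r2,c2) = 2
(r2,c3) = 4
(r2,c5) = 1
(r3,c4) = 4
(r4,c3) = 3
(r4,c4) = 2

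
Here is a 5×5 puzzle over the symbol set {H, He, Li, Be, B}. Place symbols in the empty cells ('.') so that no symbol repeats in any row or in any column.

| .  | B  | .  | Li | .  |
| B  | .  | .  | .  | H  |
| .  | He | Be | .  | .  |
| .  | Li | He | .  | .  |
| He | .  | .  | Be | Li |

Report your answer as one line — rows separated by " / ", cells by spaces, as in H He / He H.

At row 1, column 3: row 1 has {Li,B}; column 3 has {He,Be}; that leaves H.
At row 2, column 2: row 2 has {H,B}; column 2 has {He,Li,B}; that leaves Be.
At row 2, column 3: row 2 has {H,Be,B}; column 3 has {H,He,Be}; that leaves Li.
At row 2, column 4: row 2 has {H,Li,Be,B}; column 4 has {Li,Be}; that leaves He.
At row 3, column 5: row 3 has {He,Be}; column 5 has {H,Li}; that leaves B.
At row 4, column 5: row 4 has {He,Li}; column 5 has {H,Li,B}; that leaves Be.
At row 5, column 2: row 5 has {He,Li,Be}; column 2 has {He,Li,Be,B}; that leaves H.
At row 5, column 3: row 5 has {H,He,Li,Be}; column 3 has {H,He,Li,Be}; that leaves B.
At row 1, column 1: row 1 has {H,Li,B}; column 1 has {He,B}; that leaves Be.
At row 1, column 5: row 1 has {H,Li,Be,B}; column 5 has {H,Li,Be,B}; that leaves He.
At row 3, column 4: row 3 has {He,Be,B}; column 4 has {He,Li,Be}; that leaves H.
At row 4, column 1: row 4 has {He,Li,Be}; column 1 has {He,Be,B}; that leaves H.
At row 4, column 4: row 4 has {H,He,Li,Be}; column 4 has {H,He,Li,Be}; that leaves B.
At row 3, column 1: row 3 has {H,He,Be,B}; column 1 has {H,He,Be,B}; that leaves Li.

Be B H Li He / B Be Li He H / Li He Be H B / H Li He B Be / He H B Be Li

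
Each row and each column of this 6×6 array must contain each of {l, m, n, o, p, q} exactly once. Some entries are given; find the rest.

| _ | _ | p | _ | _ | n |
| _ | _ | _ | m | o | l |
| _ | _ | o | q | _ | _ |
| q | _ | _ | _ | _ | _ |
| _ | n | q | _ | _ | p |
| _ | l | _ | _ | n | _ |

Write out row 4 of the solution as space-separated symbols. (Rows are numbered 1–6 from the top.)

q m l n p o

(r2,c3): row 2 has {l,m,o}; column 3 has {o,p,q}, so it must be n.
(r3,c6): row 3 has {o,q}; column 6 has {l,n,p}, so it must be m.
(r4,c6): row 4 has {q}; column 6 has {l,m,n,p}, so it must be o.
(r6,c3): row 6 has {l,n}; column 3 has {n,o,p,q}, so it must be m.
(r6,c6): row 6 has {l,m,n}; column 6 has {l,m,n,o,p}, so it must be q.
(r2,c1): row 2 has {l,m,n,o}; column 1 has {q}, so it must be p.
(r2,c2): row 2 has {l,m,n,o,p}; column 2 has {l,n}, so it must be q.
(r3,c2): row 3 has {m,o,q}; column 2 has {l,n,q}, so it must be p.
(r3,c5): row 3 has {m,o,p,q}; column 5 has {n,o}, so it must be l.
(r4,c2): row 4 has {o,q}; column 2 has {l,n,p,q}, so it must be m.
(r4,c3): row 4 has {m,o,q}; column 3 has {m,n,o,p,q}, so it must be l.
(r4,c5): row 4 has {l,m,o,q}; column 5 has {l,n,o}, so it must be p.
(r5,c5): row 5 has {n,p,q}; column 5 has {l,n,o,p}, so it must be m.
(r6,c1): row 6 has {l,m,n,q}; column 1 has {p,q}, so it must be o.
(r6,c4): row 6 has {l,m,n,o,q}; column 4 has {m,q}, so it must be p.
(r1,c2): row 1 has {n,p}; column 2 has {l,m,n,p,q}, so it must be o.
(r1,c4): row 1 has {n,o,p}; column 4 has {m,p,q}, so it must be l.
(r1,c5): row 1 has {l,n,o,p}; column 5 has {l,m,n,o,p}, so it must be q.
(r3,c1): row 3 has {l,m,o,p,q}; column 1 has {o,p,q}, so it must be n.
(r4,c4): row 4 has {l,m,o,p,q}; column 4 has {l,m,p,q}, so it must be n.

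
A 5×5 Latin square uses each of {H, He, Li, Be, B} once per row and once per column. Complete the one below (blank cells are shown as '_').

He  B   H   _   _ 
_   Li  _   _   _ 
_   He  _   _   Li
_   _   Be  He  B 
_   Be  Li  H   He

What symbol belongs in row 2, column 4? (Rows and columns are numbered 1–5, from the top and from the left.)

B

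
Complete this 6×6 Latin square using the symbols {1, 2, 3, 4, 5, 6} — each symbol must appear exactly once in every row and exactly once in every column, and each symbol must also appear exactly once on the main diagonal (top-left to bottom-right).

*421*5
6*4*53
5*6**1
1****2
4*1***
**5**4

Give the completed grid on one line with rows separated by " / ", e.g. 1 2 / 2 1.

3 4 2 1 6 5 / 6 1 4 2 5 3 / 5 2 6 4 3 1 / 1 6 3 5 4 2 / 4 5 1 3 2 6 / 2 3 5 6 1 4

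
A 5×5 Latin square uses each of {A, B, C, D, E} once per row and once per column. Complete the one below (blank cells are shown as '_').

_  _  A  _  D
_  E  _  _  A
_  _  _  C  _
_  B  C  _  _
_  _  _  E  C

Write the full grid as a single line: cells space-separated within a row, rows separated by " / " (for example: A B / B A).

E C A B D / C E B D A / A D E C B / D B C A E / B A D E C

(r1,c2) = C
(r1,c4) = B
(r2,c4) = D
(r4,c4) = A
(r4,c5) = E
(r1,c1) = E
(r2,c3) = B
(r3,c5) = B
(r4,c1) = D
(r5,c3) = D
(r2,c1) = C
(r3,c1) = A
(r3,c2) = D
(r3,c3) = E
(r5,c1) = B
(r5,c2) = A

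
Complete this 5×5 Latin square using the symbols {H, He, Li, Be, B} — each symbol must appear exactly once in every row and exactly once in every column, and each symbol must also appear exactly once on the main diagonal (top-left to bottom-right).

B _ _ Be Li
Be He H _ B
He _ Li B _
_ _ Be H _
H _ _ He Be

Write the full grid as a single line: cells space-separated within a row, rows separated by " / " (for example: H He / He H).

B H He Be Li / Be He H Li B / He Be Li B H / Li B Be H He / H Li B He Be

At row 1, column 2: row 1 has {Li,Be,B}; column 2 has {He}; that leaves H.
At row 1, column 3: row 1 has {H,Li,Be,B}; column 3 has {H,Li,Be}; that leaves He.
At row 2, column 4: row 2 has {H,He,Be,B}; column 4 has {H,He,Be,B}; that leaves Li.
At row 3, column 2: row 3 has {He,Li,B}; column 2 has {H,He}; that leaves Be.
At row 3, column 5: row 3 has {He,Li,Be,B}; column 5 has {Li,Be,B}; that leaves H.
At row 4, column 1: row 4 has {H,Be}; column 1 has {H,He,Be,B}; that leaves Li.
At row 4, column 2: row 4 has {H,Li,Be}; column 2 has {H,He,Be}; that leaves B.
At row 4, column 5: row 4 has {H,Li,Be,B}; column 5 has {H,Li,Be,B}; that leaves He.
At row 5, column 2: row 5 has {H,He,Be}; column 2 has {H,He,Be,B}; that leaves Li.
At row 5, column 3: row 5 has {H,He,Li,Be}; column 3 has {H,He,Li,Be}; that leaves B.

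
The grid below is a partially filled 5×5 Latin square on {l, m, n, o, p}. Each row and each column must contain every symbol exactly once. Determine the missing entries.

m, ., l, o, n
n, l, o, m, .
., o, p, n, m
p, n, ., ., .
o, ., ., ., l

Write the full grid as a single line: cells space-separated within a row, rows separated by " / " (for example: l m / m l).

m p l o n / n l o m p / l o p n m / p n m l o / o m n p l

(r1,c2): row 1 has {l,m,n,o}; column 2 has {l,n,o}, so it must be p.
(r2,c5): row 2 has {l,m,n,o}; column 5 has {l,m,n}, so it must be p.
(r3,c1): row 3 has {m,n,o,p}; column 1 has {m,n,o,p}, so it must be l.
(r4,c3): row 4 has {n,p}; column 3 has {l,o,p}, so it must be m.
(r4,c4): row 4 has {m,n,p}; column 4 has {m,n,o}, so it must be l.
(r4,c5): row 4 has {l,m,n,p}; column 5 has {l,m,n,p}, so it must be o.
(r5,c2): row 5 has {l,o}; column 2 has {l,n,o,p}, so it must be m.
(r5,c3): row 5 has {l,m,o}; column 3 has {l,m,o,p}, so it must be n.
(r5,c4): row 5 has {l,m,n,o}; column 4 has {l,m,n,o}, so it must be p.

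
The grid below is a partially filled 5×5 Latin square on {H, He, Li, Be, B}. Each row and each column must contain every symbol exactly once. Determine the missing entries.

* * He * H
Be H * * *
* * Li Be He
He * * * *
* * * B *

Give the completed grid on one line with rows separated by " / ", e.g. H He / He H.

(r1,c4) = Li
(r2,c3) = B
(r2,c4) = He
(r2,c5) = Li
(r3,c2) = B
(r4,c4) = H
(r5,c5) = Be
(r1,c1) = B
(r1,c2) = Be
(r3,c1) = H
(r4,c2) = Li
(r4,c3) = Be
(r4,c5) = B
(r5,c1) = Li
(r5,c2) = He
(r5,c3) = H

B Be He Li H / Be H B He Li / H B Li Be He / He Li Be H B / Li He H B Be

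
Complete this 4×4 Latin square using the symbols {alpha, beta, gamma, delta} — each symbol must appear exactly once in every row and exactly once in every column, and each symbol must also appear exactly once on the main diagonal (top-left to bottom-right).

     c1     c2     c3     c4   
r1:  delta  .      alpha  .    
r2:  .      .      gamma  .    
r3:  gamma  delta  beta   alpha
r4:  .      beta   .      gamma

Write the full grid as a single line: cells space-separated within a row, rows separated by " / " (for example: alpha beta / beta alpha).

delta gamma alpha beta / beta alpha gamma delta / gamma delta beta alpha / alpha beta delta gamma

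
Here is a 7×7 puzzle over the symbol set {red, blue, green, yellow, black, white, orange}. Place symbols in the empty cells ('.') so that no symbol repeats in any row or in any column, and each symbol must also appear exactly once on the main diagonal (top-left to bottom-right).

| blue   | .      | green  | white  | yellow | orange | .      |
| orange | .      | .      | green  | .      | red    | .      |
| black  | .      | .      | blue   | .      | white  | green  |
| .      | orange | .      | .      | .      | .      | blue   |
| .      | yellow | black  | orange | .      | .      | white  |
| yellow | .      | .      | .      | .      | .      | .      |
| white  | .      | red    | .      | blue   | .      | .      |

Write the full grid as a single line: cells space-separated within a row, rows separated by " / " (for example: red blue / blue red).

(r3,c2) = red
(r3,c5) = orange
(r1,c2) = black
(r1,c7) = red
(r2,c2) = white
(r2,c5) = black
(r2,c7) = yellow
(r3,c3) = yellow
(r4,c3) = white
(r7,c2) = green
(r2,c3) = blue
(r6,c2) = blue
(r6,c3) = orange
(r6,c7) = black
(r7,c7) = orange
(r6,c4) = red
(r6,c6) = green
(r4,c4) = black
(r4,c6) = yellow
(r5,c5) = red
(r5,c6) = blue
(r6,c5) = white
(r7,c4) = yellow
(r7,c6) = black
(r4,c5) = green
(r5,c1) = green
(r4,c1) = red

blue black green white yellow orange red / orange white blue green black red yellow / black red yellow blue orange white green / red orange white black green yellow blue / green yellow black orange red blue white / yellow blue orange red white green black / white green red yellow blue black orange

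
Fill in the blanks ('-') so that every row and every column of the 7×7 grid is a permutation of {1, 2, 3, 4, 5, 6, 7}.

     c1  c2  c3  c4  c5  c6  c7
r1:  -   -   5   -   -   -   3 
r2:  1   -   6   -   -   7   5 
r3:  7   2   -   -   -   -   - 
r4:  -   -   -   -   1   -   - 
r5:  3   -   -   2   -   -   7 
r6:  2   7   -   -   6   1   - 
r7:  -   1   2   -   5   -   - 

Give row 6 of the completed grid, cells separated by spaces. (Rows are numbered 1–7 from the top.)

2 7 3 5 6 1 4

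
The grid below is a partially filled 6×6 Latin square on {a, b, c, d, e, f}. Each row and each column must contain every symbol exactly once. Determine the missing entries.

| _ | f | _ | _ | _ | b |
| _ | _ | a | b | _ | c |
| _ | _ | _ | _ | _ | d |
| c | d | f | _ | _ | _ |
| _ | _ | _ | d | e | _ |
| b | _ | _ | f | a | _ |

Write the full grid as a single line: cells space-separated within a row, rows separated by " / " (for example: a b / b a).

row 2 has {a,b,c}; column 2 has {d,f} — only e is left for (r2,c2).
row 4 has {c,d,f}; column 5 has {a,e} — only b is left for (r4,c5).
row 6 has {a,b,f}; column 2 has {d,e,f} — only c is left for (r6,c2).
row 6 has {a,b,c,f}; column 6 has {b,c,d} — only e is left for (r6,c6).
row 4 has {b,c,d,f}; column 6 has {b,c,d,e} — only a is left for (r4,c6).
row 5 has {d,e}; column 6 has {a,b,c,d,e} — only f is left for (r5,c6).
row 6 has {a,b,c,e,f}; column 3 has {a,f} — only d is left for (r6,c3).
row 4 has {a,b,c,d,f}; column 4 has {b,d,f} — only e is left for (r4,c4).
row 5 has {d,e,f}; column 1 has {b,c} — only a is left for (r5,c1).
row 5 has {a,d,e,f}; column 2 has {c,d,e,f} — only b is left for (r5,c2).
row 5 has {a,b,d,e,f}; column 3 has {a,d,f} — only c is left for (r5,c3).
row 1 has {b,f}; column 3 has {a,c,d,f} — only e is left for (r1,c3).
row 3 has {d}; column 2 has {b,c,d,e,f} — only a is left for (r3,c2).
row 3 has {a,d}; column 3 has {a,c,d,e,f} — only b is left for (r3,c3).
row 3 has {a,b,d}; column 4 has {b,d,e,f} — only c is left for (r3,c4).
row 3 has {a,b,c,d}; column 5 has {a,b,e} — only f is left for (r3,c5).
row 1 has {b,e,f}; column 1 has {a,b,c} — only d is left for (r1,c1).
row 1 has {b,d,e,f}; column 4 has {b,c,d,e,f} — only a is left for (r1,c4).
row 1 has {a,b,d,e,f}; column 5 has {a,b,e,f} — only c is left for (r1,c5).
row 2 has {a,b,c,e}; column 1 has {a,b,c,d} — only f is left for (r2,c1).
row 2 has {a,b,c,e,f}; column 5 has {a,b,c,e,f} — only d is left for (r2,c5).
row 3 has {a,b,c,d,f}; column 1 has {a,b,c,d,f} — only e is left for (r3,c1).

d f e a c b / f e a b d c / e a b c f d / c d f e b a / a b c d e f / b c d f a e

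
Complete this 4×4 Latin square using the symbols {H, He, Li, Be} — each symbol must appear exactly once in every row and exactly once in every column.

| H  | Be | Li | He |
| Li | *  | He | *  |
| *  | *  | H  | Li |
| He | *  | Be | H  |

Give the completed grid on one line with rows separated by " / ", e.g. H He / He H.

(r2,c2) = H
(r2,c4) = Be
(r3,c1) = Be
(r3,c2) = He
(r4,c2) = Li

H Be Li He / Li H He Be / Be He H Li / He Li Be H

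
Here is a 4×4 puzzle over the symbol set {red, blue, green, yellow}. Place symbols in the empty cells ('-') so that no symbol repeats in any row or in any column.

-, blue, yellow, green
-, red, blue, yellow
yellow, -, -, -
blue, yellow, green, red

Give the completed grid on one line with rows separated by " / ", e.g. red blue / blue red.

red blue yellow green / green red blue yellow / yellow green red blue / blue yellow green red

(r1,c1) = red
(r2,c1) = green
(r3,c2) = green
(r3,c3) = red
(r3,c4) = blue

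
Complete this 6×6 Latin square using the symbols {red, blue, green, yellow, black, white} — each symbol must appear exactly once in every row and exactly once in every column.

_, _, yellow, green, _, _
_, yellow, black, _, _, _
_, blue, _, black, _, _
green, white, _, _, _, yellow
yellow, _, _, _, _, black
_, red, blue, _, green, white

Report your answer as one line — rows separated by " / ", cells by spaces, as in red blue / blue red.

red black yellow green white blue / blue yellow black white red green / white blue green black yellow red / green white red blue black yellow / yellow green white red blue black / black red blue yellow green white

(r1,c2): row 1 has {green,yellow}; column 2 has {red,blue,yellow,white}, so it must be black.
(r4,c3): row 4 has {green,yellow,white}; column 3 has {blue,yellow,black}, so it must be red.
(r4,c4): row 4 has {red,green,yellow,white}; column 4 has {green,black}, so it must be blue.
(r4,c5): row 4 has {red,blue,green,yellow,white}; column 5 has {green}, so it must be black.
(r5,c2): row 5 has {yellow,black}; column 2 has {red,blue,yellow,black,white}, so it must be green.
(r5,c3): row 5 has {green,yellow,black}; column 3 has {red,blue,yellow,black}, so it must be white.
(r5,c4): row 5 has {green,yellow,black,white}; column 4 has {blue,green,black}, so it must be red.
(r5,c5): row 5 has {red,green,yellow,black,white}; column 5 has {green,black}, so it must be blue.
(r6,c1): row 6 has {red,blue,green,white}; column 1 has {green,yellow}, so it must be black.
(r6,c4): row 6 has {red,blue,green,black,white}; column 4 has {red,blue,green,black}, so it must be yellow.
(r2,c4): row 2 has {yellow,black}; column 4 has {red,blue,green,yellow,black}, so it must be white.
(r2,c5): row 2 has {yellow,black,white}; column 5 has {blue,green,black}, so it must be red.
(r3,c3): row 3 has {blue,black}; column 3 has {red,blue,yellow,black,white}, so it must be green.
(r3,c6): row 3 has {blue,green,black}; column 6 has {yellow,black,white}, so it must be red.
(r1,c5): row 1 has {green,yellow,black}; column 5 has {red,blue,green,black}, so it must be white.
(r1,c6): row 1 has {green,yellow,black,white}; column 6 has {red,yellow,black,white}, so it must be blue.
(r2,c1): row 2 has {red,yellow,black,white}; column 1 has {green,yellow,black}, so it must be blue.
(r2,c6): row 2 has {red,blue,yellow,black,white}; column 6 has {red,blue,yellow,black,white}, so it must be green.
(r3,c1): row 3 has {red,blue,green,black}; column 1 has {blue,green,yellow,black}, so it must be white.
(r3,c5): row 3 has {red,blue,green,black,white}; column 5 has {red,blue,green,black,white}, so it must be yellow.
(r1,c1): row 1 has {blue,green,yellow,black,white}; column 1 has {blue,green,yellow,black,white}, so it must be red.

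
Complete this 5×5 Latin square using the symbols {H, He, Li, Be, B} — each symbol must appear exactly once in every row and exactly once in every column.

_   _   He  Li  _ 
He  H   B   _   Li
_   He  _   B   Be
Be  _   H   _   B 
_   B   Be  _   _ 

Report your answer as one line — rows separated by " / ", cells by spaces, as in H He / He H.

B Be He Li H / He H B Be Li / H He Li B Be / Be Li H He B / Li B Be H He

At row 1, column 2: row 1 has {He,Li}; column 2 has {H,He,B}; that leaves Be.
At row 1, column 5: row 1 has {He,Li,Be}; column 5 has {Li,Be,B}; that leaves H.
At row 2, column 4: row 2 has {H,He,Li,B}; column 4 has {Li,B}; that leaves Be.
At row 3, column 3: row 3 has {He,Be,B}; column 3 has {H,He,Be,B}; that leaves Li.
At row 4, column 2: row 4 has {H,Be,B}; column 2 has {H,He,Be,B}; that leaves Li.
At row 4, column 4: row 4 has {H,Li,Be,B}; column 4 has {Li,Be,B}; that leaves He.
At row 5, column 4: row 5 has {Be,B}; column 4 has {He,Li,Be,B}; that leaves H.
At row 5, column 5: row 5 has {H,Be,B}; column 5 has {H,Li,Be,B}; that leaves He.
At row 1, column 1: row 1 has {H,He,Li,Be}; column 1 has {He,Be}; that leaves B.
At row 3, column 1: row 3 has {He,Li,Be,B}; column 1 has {He,Be,B}; that leaves H.
At row 5, column 1: row 5 has {H,He,Be,B}; column 1 has {H,He,Be,B}; that leaves Li.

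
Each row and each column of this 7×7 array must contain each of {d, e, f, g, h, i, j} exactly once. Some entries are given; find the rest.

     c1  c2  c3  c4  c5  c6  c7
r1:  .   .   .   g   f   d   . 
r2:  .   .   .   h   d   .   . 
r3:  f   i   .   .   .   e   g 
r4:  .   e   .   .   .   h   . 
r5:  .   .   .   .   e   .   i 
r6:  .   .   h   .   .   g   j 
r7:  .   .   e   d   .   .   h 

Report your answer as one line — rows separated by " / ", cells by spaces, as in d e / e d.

j h i g f d e / e g j h d i f / f i d j h e g / g e f i j h d / h d g f e j i / d f h e i g j / i j e d g f h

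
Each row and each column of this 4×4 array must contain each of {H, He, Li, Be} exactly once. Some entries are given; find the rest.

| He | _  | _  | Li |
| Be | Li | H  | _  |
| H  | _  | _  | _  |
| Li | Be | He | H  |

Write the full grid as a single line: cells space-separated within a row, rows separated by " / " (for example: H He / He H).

(r1,c2): row 1 has {He,Li}; column 2 has {Li,Be}, so it must be H.
(r1,c3): row 1 has {H,He,Li}; column 3 has {H,He}, so it must be Be.
(r2,c4): row 2 has {H,Li,Be}; column 4 has {H,Li}, so it must be He.
(r3,c2): row 3 has {H}; column 2 has {H,Li,Be}, so it must be He.
(r3,c3): row 3 has {H,He}; column 3 has {H,He,Be}, so it must be Li.
(r3,c4): row 3 has {H,He,Li}; column 4 has {H,He,Li}, so it must be Be.

He H Be Li / Be Li H He / H He Li Be / Li Be He H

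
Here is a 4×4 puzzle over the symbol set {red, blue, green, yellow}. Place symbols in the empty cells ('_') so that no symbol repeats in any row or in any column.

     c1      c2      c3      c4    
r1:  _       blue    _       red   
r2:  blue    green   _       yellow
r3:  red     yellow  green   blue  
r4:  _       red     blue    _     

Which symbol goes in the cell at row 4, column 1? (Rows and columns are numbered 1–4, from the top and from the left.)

(r1,c3) = yellow
(r2,c3) = red
(r4,c4) = green
(r1,c1) = green
(r4,c1) = yellow

yellow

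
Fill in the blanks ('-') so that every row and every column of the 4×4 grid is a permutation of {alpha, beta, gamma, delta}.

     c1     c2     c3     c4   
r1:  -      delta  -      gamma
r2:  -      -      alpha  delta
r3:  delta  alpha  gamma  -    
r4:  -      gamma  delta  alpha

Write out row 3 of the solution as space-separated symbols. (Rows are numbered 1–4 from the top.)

delta alpha gamma beta

Cell (r1,c3): row 1 has {gamma,delta}; column 3 has {alpha,gamma,delta} → beta.
Cell (r2,c2): row 2 has {alpha,delta}; column 2 has {alpha,gamma,delta} → beta.
Cell (r3,c4): row 3 has {alpha,gamma,delta}; column 4 has {alpha,gamma,delta} → beta.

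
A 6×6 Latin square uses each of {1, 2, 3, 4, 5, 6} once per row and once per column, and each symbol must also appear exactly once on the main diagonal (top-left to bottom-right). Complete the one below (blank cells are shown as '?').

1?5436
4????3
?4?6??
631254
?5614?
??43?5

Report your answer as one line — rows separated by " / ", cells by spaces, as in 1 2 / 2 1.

1 2 5 4 3 6 / 4 6 2 5 1 3 / 5 4 3 6 2 1 / 6 3 1 2 5 4 / 3 5 6 1 4 2 / 2 1 4 3 6 5

(r1,c2) = 2
(r2,c2) = 6
(r2,c3) = 2
(r2,c4) = 5
(r2,c5) = 1
(r3,c3) = 3
(r3,c5) = 2
(r3,c6) = 1
(r5,c6) = 2
(r6,c1) = 2
(r6,c2) = 1
(r6,c5) = 6
(r3,c1) = 5
(r5,c1) = 3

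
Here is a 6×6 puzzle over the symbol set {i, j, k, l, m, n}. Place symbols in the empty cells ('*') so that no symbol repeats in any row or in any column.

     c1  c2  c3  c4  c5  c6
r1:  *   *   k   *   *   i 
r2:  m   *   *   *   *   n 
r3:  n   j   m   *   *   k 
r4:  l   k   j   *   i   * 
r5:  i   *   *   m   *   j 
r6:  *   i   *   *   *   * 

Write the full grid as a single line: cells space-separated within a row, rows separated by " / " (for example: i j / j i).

(r1,c1) = j
(r2,c2) = l
(r2,c3) = i
(r3,c5) = l
(r4,c4) = n
(r4,c6) = m
(r5,c2) = n
(r5,c3) = l
(r5,c5) = k
(r6,c1) = k
(r6,c3) = n
(r6,c6) = l
(r1,c2) = m
(r1,c4) = l
(r1,c5) = n
(r2,c5) = j
(r3,c4) = i
(r6,c4) = j
(r6,c5) = m
(r2,c4) = k

j m k l n i / m l i k j n / n j m i l k / l k j n i m / i n l m k j / k i n j m l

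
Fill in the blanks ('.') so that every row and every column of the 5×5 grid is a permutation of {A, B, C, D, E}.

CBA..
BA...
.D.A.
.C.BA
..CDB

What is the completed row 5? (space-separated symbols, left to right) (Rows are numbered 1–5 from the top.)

A E C D B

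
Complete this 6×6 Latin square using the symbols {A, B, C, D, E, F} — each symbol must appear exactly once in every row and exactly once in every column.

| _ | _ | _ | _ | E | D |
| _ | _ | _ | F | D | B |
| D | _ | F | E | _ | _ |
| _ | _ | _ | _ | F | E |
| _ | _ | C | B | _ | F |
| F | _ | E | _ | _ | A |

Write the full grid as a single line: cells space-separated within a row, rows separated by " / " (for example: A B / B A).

A F B C E D / C E A F D B / D A F E B C / B C D A F E / E D C B A F / F B E D C A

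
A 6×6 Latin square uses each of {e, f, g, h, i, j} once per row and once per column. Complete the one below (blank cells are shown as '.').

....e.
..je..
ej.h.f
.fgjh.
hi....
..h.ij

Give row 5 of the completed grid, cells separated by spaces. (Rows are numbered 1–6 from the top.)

h i e f j g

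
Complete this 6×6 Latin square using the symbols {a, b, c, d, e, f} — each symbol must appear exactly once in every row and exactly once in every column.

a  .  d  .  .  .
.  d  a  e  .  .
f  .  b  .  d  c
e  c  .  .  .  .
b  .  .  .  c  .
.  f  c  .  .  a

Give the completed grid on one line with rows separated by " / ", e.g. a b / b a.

a b d c f e / c d a e b f / f e b a d c / e c f d a b / b a e f c d / d f c b e a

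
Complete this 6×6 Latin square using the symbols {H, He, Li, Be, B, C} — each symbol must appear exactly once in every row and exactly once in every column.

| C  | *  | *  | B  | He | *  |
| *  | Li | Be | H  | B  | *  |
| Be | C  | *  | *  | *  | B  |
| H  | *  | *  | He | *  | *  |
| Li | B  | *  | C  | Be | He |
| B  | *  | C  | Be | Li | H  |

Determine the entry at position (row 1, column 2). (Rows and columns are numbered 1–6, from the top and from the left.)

H

(r2,c1) = He
(r2,c6) = C
(r3,c4) = Li
(r3,c5) = H
(r4,c2) = Be
(r4,c5) = C
(r4,c6) = Li
(r5,c3) = H
(r6,c2) = He
(r1,c2) = H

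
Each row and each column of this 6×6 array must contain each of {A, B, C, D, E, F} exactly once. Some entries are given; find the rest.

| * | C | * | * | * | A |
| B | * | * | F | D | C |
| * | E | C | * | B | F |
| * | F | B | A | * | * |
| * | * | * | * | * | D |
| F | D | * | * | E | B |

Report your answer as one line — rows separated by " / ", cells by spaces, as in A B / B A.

row 1 has {A,C}; column 5 has {B,D,E} — only F is left for (r1,c5).
row 2 has {B,C,D,F}; column 2 has {C,D,E,F} — only A is left for (r2,c2).
row 2 has {A,B,C,D,F}; column 3 has {B,C} — only E is left for (r2,c3).
row 3 has {B,C,E,F}; column 4 has {A,F} — only D is left for (r3,c4).
row 4 has {A,B,F}; column 5 has {B,D,E,F} — only C is left for (r4,c5).
row 4 has {A,B,C,F}; column 6 has {A,B,C,D,F} — only E is left for (r4,c6).
row 5 has {D}; column 2 has {A,C,D,E,F} — only B is left for (r5,c2).
row 5 has {B,D}; column 5 has {B,C,D,E,F} — only A is left for (r5,c5).
row 6 has {B,D,E,F}; column 3 has {B,C,E} — only A is left for (r6,c3).
row 6 has {A,B,D,E,F}; column 4 has {A,D,F} — only C is left for (r6,c4).
row 1 has {A,C,F}; column 3 has {A,B,C,E} — only D is left for (r1,c3).
row 3 has {B,C,D,E,F}; column 1 has {B,F} — only A is left for (r3,c1).
row 4 has {A,B,C,E,F}; column 1 has {A,B,F} — only D is left for (r4,c1).
row 5 has {A,B,D}; column 3 has {A,B,C,D,E} — only F is left for (r5,c3).
row 5 has {A,B,D,F}; column 4 has {A,C,D,F} — only E is left for (r5,c4).
row 1 has {A,C,D,F}; column 1 has {A,B,D,F} — only E is left for (r1,c1).
row 1 has {A,C,D,E,F}; column 4 has {A,C,D,E,F} — only B is left for (r1,c4).
row 5 has {A,B,D,E,F}; column 1 has {A,B,D,E,F} — only C is left for (r5,c1).

E C D B F A / B A E F D C / A E C D B F / D F B A C E / C B F E A D / F D A C E B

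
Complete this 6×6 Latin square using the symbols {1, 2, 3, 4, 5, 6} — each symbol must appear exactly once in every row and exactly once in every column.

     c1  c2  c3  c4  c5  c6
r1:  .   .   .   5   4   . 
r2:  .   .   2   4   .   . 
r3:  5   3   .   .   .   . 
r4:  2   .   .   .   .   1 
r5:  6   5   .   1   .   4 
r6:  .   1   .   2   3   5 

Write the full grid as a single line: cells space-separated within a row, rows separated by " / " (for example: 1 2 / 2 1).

At row 2, column 2: row 2 has {2,4}; column 2 has {1,3,5}; that leaves 6.
At row 2, column 6: row 2 has {2,4,6}; column 6 has {1,4,5}; that leaves 3.
At row 3, column 4: row 3 has {3,5}; column 4 has {1,2,4,5}; that leaves 6.
At row 3, column 6: row 3 has {3,5,6}; column 6 has {1,3,4,5}; that leaves 2.
At row 4, column 2: row 4 has {1,2}; column 2 has {1,3,5,6}; that leaves 4.
At row 4, column 4: row 4 has {1,2,4}; column 4 has {1,2,4,5,6}; that leaves 3.
At row 5, column 3: row 5 has {1,4,5,6}; column 3 has {2}; that leaves 3.
At row 5, column 5: row 5 has {1,3,4,5,6}; column 5 has {3,4}; that leaves 2.
At row 6, column 1: row 6 has {1,2,3,5}; column 1 has {2,5,6}; that leaves 4.
At row 6, column 3: row 6 has {1,2,3,4,5}; column 3 has {2,3}; that leaves 6.
At row 1, column 2: row 1 has {4,5}; column 2 has {1,3,4,5,6}; that leaves 2.
At row 1, column 3: row 1 has {2,4,5}; column 3 has {2,3,6}; that leaves 1.
At row 1, column 6: row 1 has {1,2,4,5}; column 6 has {1,2,3,4,5}; that leaves 6.
At row 2, column 1: row 2 has {2,3,4,6}; column 1 has {2,4,5,6}; that leaves 1.
At row 2, column 5: row 2 has {1,2,3,4,6}; column 5 has {2,3,4}; that leaves 5.
At row 3, column 3: row 3 has {2,3,5,6}; column 3 has {1,2,3,6}; that leaves 4.
At row 3, column 5: row 3 has {2,3,4,5,6}; column 5 has {2,3,4,5}; that leaves 1.
At row 4, column 3: row 4 has {1,2,3,4}; column 3 has {1,2,3,4,6}; that leaves 5.
At row 4, column 5: row 4 has {1,2,3,4,5}; column 5 has {1,2,3,4,5}; that leaves 6.
At row 1, column 1: row 1 has {1,2,4,5,6}; column 1 has {1,2,4,5,6}; that leaves 3.

3 2 1 5 4 6 / 1 6 2 4 5 3 / 5 3 4 6 1 2 / 2 4 5 3 6 1 / 6 5 3 1 2 4 / 4 1 6 2 3 5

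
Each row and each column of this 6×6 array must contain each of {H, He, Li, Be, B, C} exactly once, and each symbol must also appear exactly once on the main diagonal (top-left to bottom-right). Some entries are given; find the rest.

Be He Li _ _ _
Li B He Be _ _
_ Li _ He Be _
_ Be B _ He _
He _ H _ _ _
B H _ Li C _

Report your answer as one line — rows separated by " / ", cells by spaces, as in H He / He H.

Be He Li C B H / Li B He Be H C / H Li C He Be B / C Be B H He Li / He C H B Li Be / B H Be Li C He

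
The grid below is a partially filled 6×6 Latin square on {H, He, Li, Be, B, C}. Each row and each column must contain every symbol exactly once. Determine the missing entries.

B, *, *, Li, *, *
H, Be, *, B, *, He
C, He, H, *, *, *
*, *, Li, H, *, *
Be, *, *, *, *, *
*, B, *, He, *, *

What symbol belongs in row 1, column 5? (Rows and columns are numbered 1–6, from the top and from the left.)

C

At row 2, column 3: row 2 has {H,He,Be,B}; column 3 has {H,Li}; that leaves C.
At row 2, column 5: row 2 has {H,He,Be,B,C}; column 5 is empty so far; that leaves Li.
At row 3, column 4: row 3 has {H,He,C}; column 4 has {H,He,Li,B}; that leaves Be.
At row 3, column 5: row 3 has {H,He,Be,C}; column 5 has {Li}; that leaves B.
At row 3, column 6: row 3 has {H,He,Be,B,C}; column 6 has {He}; that leaves Li.
At row 4, column 1: row 4 has {H,Li}; column 1 has {H,Be,B,C}; that leaves He.
At row 4, column 2: row 4 has {H,He,Li}; column 2 has {He,Be,B}; that leaves C.
At row 4, column 5: row 4 has {H,He,Li,C}; column 5 has {Li,B}; that leaves Be.
At row 4, column 6: row 4 has {H,He,Li,Be,C}; column 6 has {He,Li}; that leaves B.
At row 5, column 4: row 5 has {Be}; column 4 has {H,He,Li,Be,B}; that leaves C.
At row 5, column 6: row 5 has {Be,C}; column 6 has {He,Li,B}; that leaves H.
At row 6, column 1: row 6 has {He,B}; column 1 has {H,He,Be,B,C}; that leaves Li.
At row 6, column 3: row 6 has {He,Li,B}; column 3 has {H,Li,C}; that leaves Be.
At row 6, column 6: row 6 has {He,Li,Be,B}; column 6 has {H,He,Li,B}; that leaves C.
At row 1, column 2: row 1 has {Li,B}; column 2 has {He,Be,B,C}; that leaves H.
At row 1, column 3: row 1 has {H,Li,B}; column 3 has {H,Li,Be,C}; that leaves He.
At row 1, column 5: row 1 has {H,He,Li,B}; column 5 has {Li,Be,B}; that leaves C.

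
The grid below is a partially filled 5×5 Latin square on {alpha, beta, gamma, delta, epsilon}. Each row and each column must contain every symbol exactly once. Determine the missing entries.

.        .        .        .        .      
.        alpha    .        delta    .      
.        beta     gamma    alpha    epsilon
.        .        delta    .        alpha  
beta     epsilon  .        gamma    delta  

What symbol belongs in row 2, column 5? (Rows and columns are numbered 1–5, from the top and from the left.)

beta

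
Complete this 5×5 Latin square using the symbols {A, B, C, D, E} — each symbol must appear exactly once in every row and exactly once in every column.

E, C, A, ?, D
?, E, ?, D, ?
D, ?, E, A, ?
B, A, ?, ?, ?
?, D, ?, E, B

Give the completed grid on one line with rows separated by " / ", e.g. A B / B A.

E C A B D / C E B D A / D B E A C / B A D C E / A D C E B

(r1,c4) = B
(r3,c2) = B
(r3,c5) = C
(r4,c4) = C
(r4,c5) = E
(r5,c3) = C
(r2,c3) = B
(r2,c5) = A
(r4,c3) = D
(r5,c1) = A
(r2,c1) = C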